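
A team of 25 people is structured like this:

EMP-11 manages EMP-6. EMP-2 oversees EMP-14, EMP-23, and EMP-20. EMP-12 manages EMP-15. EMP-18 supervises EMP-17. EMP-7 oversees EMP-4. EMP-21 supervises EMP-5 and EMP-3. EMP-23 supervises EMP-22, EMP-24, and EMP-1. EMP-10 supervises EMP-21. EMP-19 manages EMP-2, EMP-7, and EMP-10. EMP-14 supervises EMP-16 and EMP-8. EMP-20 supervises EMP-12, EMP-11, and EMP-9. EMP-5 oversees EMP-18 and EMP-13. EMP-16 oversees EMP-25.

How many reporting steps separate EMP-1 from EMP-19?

3

Chain from EMP-1 up to EMP-19: EMP-1 → EMP-23 → EMP-2 → EMP-19. That is 3 steps up, so EMP-1 is 3 levels below EMP-19.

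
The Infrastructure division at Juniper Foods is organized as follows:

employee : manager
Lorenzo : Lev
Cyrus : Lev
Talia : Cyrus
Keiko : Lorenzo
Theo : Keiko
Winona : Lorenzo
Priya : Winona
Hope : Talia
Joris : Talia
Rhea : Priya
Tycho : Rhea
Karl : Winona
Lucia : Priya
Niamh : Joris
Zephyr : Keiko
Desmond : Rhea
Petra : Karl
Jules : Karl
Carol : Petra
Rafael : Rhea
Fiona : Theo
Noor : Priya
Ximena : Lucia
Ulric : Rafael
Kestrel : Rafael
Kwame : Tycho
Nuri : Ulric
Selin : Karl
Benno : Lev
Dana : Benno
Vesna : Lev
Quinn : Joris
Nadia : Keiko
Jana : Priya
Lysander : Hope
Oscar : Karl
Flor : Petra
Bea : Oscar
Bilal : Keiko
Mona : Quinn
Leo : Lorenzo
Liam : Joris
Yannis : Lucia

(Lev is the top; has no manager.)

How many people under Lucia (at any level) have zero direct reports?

2

The people in Lucia's organization with no one reporting to them are Yannis, Ximena. That is 2.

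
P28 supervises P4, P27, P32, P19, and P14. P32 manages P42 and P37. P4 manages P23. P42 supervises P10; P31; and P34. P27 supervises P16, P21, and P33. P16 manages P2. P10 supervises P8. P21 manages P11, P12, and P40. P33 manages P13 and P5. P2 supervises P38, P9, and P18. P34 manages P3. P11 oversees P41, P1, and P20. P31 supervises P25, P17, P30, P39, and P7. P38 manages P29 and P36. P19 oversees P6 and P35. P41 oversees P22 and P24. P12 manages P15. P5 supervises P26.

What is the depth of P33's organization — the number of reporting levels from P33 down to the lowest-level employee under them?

2

The longest chain under P33 runs P33 → P5 → P26, which is 2 levels below P33.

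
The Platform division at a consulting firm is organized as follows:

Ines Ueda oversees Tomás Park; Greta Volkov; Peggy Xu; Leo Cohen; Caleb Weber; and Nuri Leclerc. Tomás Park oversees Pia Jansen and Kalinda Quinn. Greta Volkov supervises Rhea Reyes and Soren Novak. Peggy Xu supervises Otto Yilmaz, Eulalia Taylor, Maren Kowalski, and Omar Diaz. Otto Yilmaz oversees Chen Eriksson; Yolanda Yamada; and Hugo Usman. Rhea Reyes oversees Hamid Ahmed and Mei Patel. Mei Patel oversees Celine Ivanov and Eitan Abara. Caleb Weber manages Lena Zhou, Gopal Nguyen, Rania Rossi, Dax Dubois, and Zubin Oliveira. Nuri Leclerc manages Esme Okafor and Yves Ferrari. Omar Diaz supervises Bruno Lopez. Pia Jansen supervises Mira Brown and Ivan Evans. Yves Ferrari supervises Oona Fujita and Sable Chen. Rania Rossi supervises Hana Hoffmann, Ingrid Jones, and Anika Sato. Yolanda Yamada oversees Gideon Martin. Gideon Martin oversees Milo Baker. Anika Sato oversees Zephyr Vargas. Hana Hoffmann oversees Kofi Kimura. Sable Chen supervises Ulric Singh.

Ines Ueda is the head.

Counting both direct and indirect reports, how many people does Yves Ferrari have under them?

Yves Ferrari directly manages Oona Fujita, Sable Chen. Oona Fujita has no reports. Under Sable Chen: Ulric Singh (1). So Yves Ferrari's organization is 2 direct reports plus everyone under them: 1 + 2 = 3.

3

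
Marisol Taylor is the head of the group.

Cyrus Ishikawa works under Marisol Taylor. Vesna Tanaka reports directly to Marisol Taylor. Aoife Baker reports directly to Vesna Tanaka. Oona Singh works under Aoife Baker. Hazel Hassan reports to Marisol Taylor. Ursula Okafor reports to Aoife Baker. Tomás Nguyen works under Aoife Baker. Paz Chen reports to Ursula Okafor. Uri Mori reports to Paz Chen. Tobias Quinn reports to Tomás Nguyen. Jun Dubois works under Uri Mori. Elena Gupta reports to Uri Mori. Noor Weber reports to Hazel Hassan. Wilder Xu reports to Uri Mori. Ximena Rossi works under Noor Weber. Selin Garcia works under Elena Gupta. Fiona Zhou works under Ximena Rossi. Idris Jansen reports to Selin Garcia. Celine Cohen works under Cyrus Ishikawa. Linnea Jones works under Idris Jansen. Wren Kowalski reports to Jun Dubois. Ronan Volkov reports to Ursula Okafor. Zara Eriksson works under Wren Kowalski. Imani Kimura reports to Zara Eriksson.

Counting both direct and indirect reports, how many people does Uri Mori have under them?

9

Uri Mori directly manages Jun Dubois, Elena Gupta, Wilder Xu. Under Jun Dubois: Wren Kowalski, Zara Eriksson, Imani Kimura (3). Under Elena Gupta: Selin Garcia, Idris Jansen, Linnea Jones (3). Wilder Xu has no reports. So Uri Mori's organization is 3 direct reports plus everyone under them: 4 + 4 + 1 = 9.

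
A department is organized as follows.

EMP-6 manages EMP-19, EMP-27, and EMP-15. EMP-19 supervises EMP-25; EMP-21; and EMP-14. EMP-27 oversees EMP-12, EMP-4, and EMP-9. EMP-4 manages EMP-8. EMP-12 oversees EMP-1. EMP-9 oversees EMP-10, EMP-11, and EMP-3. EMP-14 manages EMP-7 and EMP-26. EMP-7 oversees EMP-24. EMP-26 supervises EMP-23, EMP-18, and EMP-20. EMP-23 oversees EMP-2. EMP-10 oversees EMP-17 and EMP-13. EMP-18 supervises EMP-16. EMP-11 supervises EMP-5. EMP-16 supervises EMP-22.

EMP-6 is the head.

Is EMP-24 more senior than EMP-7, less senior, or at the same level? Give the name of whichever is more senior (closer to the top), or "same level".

EMP-7

EMP-24 is 4 levels below EMP-6; EMP-7 is 3. EMP-7 is higher.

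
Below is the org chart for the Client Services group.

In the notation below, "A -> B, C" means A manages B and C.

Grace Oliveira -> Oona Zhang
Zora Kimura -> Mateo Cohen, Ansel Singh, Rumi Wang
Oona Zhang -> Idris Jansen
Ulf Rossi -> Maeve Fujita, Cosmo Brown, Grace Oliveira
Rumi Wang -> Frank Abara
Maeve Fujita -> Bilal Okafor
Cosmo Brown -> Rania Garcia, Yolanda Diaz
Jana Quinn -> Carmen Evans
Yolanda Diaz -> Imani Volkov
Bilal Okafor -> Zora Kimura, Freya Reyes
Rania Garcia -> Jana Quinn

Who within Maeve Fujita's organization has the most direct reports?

Zora Kimura

Direct-report counts within Maeve Fujita's organization: Maeve Fujita has 1; Bilal Okafor has 2; Zora Kimura has 3; Rumi Wang has 1. The largest is 3, held by Zora Kimura.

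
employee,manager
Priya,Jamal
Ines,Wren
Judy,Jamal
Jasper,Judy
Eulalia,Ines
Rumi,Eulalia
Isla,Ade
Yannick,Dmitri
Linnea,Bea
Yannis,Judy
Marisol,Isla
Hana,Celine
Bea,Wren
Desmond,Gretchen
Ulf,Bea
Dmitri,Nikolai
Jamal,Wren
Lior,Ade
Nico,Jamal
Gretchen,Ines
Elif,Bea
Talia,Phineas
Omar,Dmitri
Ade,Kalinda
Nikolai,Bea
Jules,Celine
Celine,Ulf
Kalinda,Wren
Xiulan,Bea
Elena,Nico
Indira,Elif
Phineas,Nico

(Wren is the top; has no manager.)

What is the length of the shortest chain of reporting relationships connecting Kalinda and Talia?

Kalinda is 1 level below Wren, and Talia is 4 levels below Wren (their lowest common manager). The shortest path runs up from Kalinda to Wren and back down to Talia: 1 + 4 = 5 links.

5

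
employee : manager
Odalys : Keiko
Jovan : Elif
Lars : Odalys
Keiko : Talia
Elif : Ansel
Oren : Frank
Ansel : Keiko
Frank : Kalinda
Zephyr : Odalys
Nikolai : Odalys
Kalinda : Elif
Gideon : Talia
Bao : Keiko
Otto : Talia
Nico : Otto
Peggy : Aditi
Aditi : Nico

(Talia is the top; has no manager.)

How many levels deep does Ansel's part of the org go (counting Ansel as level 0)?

4

The longest chain under Ansel runs Ansel → Elif → Kalinda → Frank → Oren, which is 4 levels below Ansel.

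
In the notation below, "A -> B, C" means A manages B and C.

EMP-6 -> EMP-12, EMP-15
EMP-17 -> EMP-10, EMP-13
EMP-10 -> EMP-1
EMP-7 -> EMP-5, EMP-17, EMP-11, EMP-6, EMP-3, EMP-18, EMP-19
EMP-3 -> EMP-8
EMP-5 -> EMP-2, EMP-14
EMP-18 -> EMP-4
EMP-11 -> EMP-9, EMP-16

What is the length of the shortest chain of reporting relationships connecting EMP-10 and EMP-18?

3

EMP-10 is 2 levels below EMP-7, and EMP-18 is 1 level below EMP-7 (their lowest common manager). The shortest path runs up from EMP-10 to EMP-7 and back down to EMP-18: 2 + 1 = 3 links.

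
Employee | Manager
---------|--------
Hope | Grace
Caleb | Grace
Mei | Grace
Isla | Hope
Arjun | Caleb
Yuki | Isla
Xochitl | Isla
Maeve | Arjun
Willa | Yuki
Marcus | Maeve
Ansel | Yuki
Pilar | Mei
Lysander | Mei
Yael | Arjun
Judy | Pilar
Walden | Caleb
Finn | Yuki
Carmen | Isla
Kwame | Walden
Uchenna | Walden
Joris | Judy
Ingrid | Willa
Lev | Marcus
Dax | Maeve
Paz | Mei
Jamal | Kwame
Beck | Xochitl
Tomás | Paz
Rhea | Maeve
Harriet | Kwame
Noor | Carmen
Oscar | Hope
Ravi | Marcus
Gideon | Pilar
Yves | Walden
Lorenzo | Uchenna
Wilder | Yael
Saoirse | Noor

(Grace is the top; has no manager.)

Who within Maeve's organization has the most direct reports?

Maeve

Direct-report counts within Maeve's organization: Maeve has 3; Marcus has 2. The largest is 3, held by Maeve.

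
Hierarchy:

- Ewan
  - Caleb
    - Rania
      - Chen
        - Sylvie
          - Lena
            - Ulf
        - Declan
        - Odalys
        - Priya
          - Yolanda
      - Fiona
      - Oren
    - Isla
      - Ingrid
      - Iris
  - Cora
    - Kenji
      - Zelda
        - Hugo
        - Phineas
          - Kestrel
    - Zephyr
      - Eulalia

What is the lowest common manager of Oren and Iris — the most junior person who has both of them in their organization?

Oren's chain of managers is Rania, Caleb, Ewan. Iris's chain of managers is Isla, Caleb, Ewan. The first manager that appears in both chains is Caleb.

Caleb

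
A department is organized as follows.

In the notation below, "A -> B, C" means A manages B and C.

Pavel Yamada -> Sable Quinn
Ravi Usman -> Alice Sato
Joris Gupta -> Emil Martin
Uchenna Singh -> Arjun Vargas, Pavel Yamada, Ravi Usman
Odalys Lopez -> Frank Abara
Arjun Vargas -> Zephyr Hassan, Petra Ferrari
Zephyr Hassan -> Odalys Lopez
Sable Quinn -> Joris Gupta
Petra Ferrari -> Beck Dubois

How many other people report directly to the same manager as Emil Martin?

Emil Martin reports to Joris Gupta, and Joris Gupta has no other direct reports. Emil Martin has 0 peers.

0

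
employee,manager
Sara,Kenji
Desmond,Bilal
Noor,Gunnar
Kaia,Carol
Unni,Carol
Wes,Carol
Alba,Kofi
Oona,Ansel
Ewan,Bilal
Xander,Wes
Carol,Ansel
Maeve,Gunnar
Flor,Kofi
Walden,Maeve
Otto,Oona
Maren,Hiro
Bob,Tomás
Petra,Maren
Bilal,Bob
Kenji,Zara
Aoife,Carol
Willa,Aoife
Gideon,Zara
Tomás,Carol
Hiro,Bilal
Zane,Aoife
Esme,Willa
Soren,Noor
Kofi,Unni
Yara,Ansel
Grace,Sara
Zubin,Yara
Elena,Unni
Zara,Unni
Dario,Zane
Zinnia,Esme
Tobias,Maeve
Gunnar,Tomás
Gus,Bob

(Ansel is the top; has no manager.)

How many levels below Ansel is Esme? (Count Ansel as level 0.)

4

Chain from Esme up to Ansel: Esme → Willa → Aoife → Carol → Ansel. That is 4 steps up, so Esme is 4 levels below Ansel.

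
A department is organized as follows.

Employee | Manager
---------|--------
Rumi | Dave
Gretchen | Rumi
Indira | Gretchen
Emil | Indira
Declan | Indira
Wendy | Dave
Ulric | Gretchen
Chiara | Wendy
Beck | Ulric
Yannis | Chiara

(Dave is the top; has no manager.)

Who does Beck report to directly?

Beck reports directly to Ulric.

Ulric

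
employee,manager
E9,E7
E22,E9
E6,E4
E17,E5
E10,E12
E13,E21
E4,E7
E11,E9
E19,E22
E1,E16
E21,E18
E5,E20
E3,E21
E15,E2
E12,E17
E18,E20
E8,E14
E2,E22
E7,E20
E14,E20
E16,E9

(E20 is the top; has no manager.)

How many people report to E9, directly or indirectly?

E9 directly manages E16, E22, E11. Under E16: E1 (1). Under E22: E2, E15, E19 (3). E11 has no reports. So E9's organization is 3 direct reports plus everyone under them: 2 + 4 + 1 = 7.

7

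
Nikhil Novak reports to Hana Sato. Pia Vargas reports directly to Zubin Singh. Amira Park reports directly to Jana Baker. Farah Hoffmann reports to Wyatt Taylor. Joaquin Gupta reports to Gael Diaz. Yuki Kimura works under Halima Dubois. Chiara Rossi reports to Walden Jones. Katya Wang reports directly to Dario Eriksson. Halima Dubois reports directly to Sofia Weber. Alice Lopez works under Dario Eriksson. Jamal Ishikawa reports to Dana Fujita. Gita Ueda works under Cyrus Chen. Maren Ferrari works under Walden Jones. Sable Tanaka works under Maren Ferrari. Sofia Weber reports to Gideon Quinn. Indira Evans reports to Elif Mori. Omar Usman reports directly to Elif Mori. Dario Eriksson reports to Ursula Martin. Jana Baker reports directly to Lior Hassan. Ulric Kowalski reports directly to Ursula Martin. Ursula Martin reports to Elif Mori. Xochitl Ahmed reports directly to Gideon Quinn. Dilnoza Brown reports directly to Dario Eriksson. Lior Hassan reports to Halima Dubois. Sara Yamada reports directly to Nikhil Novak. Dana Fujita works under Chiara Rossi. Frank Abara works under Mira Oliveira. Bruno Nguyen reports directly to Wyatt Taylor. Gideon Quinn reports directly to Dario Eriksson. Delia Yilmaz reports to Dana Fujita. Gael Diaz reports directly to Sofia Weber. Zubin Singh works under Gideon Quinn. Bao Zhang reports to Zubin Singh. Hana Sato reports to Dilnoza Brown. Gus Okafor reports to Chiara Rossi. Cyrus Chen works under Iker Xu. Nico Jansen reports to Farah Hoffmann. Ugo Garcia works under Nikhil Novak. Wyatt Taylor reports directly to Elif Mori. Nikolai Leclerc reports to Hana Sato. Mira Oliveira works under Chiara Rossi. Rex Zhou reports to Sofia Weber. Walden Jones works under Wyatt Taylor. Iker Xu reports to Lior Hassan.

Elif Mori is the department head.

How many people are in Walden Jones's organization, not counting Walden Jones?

9

Walden Jones directly manages Maren Ferrari, Chiara Rossi. Under Maren Ferrari: Sable Tanaka (1). Under Chiara Rossi: Dana Fujita, Delia Yilmaz, Jamal Ishikawa, Mira Oliveira, Frank Abara, Gus Okafor (6). So Walden Jones's organization is 2 direct reports plus everyone under them: 2 + 7 = 9.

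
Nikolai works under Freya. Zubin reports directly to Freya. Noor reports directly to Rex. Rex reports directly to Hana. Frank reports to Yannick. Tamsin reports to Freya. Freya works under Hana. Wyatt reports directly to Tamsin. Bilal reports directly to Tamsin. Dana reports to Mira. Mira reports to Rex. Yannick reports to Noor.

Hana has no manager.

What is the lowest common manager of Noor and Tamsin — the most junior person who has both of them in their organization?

Noor's chain of managers is Rex, Hana. Tamsin's chain of managers is Freya, Hana. The first manager that appears in both chains is Hana.

Hana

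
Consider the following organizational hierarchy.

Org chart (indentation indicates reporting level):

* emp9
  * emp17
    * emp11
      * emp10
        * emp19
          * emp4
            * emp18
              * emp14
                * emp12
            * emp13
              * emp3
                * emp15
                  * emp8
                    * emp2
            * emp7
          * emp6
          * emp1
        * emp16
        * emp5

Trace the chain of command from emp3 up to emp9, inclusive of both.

emp3 -> emp13 -> emp4 -> emp19 -> emp10 -> emp11 -> emp17 -> emp9

emp3 reports to emp13. emp13 reports to emp4. emp4 reports to emp19. emp19 reports to emp10. emp10 reports to emp11. emp11 reports to emp17. emp17 reports to emp9. emp9 is at the top.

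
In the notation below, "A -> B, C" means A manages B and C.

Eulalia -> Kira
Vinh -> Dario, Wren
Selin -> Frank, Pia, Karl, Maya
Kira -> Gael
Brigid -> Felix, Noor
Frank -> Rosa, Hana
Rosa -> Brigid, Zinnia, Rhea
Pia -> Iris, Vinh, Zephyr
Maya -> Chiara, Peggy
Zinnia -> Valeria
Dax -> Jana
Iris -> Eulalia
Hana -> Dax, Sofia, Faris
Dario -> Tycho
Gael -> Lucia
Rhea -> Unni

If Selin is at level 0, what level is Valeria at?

Chain from Valeria up to Selin: Valeria → Zinnia → Rosa → Frank → Selin. That is 4 steps up, so Valeria is 4 levels below Selin.

4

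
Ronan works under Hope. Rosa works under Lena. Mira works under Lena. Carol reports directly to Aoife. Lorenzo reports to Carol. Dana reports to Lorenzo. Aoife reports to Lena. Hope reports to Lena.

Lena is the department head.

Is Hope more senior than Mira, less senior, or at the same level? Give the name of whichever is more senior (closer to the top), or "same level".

same level

Both Hope and Mira are 1 level below Lena.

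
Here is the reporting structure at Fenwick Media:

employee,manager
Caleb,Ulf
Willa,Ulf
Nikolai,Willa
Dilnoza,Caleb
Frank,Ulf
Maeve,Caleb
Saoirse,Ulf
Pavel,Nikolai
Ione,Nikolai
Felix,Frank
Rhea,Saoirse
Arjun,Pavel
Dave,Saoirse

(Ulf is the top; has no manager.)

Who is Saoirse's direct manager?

Ulf

Saoirse reports directly to Ulf.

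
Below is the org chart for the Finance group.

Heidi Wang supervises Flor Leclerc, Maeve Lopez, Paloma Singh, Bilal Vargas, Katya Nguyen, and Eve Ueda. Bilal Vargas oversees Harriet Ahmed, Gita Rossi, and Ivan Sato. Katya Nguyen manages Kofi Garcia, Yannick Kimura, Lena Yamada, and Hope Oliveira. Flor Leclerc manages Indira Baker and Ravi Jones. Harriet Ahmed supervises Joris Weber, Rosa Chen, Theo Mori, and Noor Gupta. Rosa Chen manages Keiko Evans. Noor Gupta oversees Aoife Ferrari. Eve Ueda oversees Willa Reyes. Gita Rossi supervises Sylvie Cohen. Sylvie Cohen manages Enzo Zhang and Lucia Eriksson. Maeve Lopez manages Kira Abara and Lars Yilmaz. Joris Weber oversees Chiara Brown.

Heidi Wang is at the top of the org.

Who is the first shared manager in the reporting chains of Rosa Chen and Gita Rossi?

Bilal Vargas

Rosa Chen's chain of managers is Harriet Ahmed, Bilal Vargas, Heidi Wang. Gita Rossi's chain of managers is Bilal Vargas, Heidi Wang. The first manager that appears in both chains is Bilal Vargas.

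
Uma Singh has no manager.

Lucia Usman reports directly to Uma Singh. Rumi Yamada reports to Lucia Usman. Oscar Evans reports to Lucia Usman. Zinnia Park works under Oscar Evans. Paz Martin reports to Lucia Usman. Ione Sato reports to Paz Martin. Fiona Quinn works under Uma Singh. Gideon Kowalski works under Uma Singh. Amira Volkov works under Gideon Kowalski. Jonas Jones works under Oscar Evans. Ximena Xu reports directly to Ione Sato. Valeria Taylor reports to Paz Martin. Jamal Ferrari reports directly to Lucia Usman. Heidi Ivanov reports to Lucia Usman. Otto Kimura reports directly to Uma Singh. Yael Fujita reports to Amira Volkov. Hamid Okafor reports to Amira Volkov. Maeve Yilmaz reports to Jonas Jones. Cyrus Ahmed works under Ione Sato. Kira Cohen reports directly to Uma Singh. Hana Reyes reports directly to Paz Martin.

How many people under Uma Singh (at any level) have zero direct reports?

14

The people in Uma Singh's organization with no one reporting to them are Kira Cohen, Otto Kimura, Hamid Okafor, Yael Fujita, Fiona Quinn, Heidi Ivanov, Jamal Ferrari, Hana Reyes, Valeria Taylor, Cyrus Ahmed, Ximena Xu, Maeve Yilmaz, Zinnia Park, Rumi Yamada. That is 14.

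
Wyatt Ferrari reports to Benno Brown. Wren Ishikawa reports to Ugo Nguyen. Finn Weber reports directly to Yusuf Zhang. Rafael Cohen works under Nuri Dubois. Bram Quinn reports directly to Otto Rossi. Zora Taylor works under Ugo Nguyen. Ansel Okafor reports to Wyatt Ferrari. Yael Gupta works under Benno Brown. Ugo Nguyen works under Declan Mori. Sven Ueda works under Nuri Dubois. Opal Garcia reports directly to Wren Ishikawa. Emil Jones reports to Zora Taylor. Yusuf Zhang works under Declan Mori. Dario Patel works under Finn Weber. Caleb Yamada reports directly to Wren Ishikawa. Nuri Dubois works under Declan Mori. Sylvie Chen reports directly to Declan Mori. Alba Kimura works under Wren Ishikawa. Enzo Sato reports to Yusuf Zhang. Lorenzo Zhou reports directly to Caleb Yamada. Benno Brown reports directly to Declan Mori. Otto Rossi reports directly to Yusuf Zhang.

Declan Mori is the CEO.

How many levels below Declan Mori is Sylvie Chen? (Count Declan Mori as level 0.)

Chain from Sylvie Chen up to Declan Mori: Sylvie Chen → Declan Mori. That is 1 step up, so Sylvie Chen is 1 level below Declan Mori.

1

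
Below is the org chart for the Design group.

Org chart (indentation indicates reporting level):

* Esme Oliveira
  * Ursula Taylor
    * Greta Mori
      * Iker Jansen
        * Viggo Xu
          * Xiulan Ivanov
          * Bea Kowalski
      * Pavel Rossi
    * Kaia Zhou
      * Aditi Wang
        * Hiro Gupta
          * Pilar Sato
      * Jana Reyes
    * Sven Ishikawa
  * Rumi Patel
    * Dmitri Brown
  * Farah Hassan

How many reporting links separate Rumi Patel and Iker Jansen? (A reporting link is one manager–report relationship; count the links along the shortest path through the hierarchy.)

Rumi Patel is 1 level below Esme Oliveira, and Iker Jansen is 3 levels below Esme Oliveira (their lowest common manager). The shortest path runs up from Rumi Patel to Esme Oliveira and back down to Iker Jansen: 1 + 3 = 4 links.

4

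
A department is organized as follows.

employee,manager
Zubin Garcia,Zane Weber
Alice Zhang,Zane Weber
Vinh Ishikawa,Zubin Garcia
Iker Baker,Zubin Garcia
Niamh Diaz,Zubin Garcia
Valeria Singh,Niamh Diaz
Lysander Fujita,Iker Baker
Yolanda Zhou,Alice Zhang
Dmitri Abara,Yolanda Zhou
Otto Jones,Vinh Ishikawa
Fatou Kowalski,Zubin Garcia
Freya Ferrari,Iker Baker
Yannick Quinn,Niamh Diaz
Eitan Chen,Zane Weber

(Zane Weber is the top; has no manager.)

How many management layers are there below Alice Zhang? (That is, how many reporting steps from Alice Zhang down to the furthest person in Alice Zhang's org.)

The longest chain under Alice Zhang runs Alice Zhang → Yolanda Zhou → Dmitri Abara, which is 2 levels below Alice Zhang.

2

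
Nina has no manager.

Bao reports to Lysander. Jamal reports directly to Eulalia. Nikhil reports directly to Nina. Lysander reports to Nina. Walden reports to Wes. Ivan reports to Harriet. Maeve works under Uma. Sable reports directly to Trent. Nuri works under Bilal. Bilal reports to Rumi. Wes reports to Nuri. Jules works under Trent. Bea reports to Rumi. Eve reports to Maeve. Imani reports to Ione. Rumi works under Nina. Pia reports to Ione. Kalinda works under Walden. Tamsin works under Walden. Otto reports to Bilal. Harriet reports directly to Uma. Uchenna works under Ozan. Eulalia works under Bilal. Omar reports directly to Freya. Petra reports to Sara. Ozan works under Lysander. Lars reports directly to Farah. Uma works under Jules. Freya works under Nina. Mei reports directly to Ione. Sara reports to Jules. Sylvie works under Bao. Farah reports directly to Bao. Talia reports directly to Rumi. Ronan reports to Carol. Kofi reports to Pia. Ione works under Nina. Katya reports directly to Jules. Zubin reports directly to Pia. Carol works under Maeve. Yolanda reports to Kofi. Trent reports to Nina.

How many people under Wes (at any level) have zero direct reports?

2

The people in Wes's organization with no one reporting to them are Tamsin, Kalinda. That is 2.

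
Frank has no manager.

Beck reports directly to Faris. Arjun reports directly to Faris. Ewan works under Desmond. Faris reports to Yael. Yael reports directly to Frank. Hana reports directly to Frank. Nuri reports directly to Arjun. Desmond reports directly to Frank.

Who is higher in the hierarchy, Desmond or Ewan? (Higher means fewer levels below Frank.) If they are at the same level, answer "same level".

Desmond is 1 level below Frank; Ewan is 2. Desmond is higher.

Desmond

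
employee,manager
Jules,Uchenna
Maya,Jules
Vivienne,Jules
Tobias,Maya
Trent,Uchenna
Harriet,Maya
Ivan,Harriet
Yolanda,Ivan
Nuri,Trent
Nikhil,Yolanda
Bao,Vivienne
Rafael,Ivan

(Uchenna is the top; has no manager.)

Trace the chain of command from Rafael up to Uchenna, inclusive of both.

Rafael -> Ivan -> Harriet -> Maya -> Jules -> Uchenna

Rafael reports to Ivan. Ivan reports to Harriet. Harriet reports to Maya. Maya reports to Jules. Jules reports to Uchenna. Uchenna is at the top.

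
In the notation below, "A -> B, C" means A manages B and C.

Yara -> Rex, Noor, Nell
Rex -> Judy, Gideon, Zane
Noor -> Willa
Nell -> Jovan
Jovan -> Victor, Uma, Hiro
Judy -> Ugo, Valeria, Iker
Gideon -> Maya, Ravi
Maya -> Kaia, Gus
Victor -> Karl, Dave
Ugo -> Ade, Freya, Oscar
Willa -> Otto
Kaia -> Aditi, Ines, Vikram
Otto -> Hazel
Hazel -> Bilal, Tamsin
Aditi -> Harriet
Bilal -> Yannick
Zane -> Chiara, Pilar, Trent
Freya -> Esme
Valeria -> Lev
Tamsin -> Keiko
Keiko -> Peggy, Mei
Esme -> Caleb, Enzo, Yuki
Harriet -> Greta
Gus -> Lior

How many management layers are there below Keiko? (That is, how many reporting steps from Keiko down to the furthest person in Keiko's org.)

1

The longest chain under Keiko runs Keiko → Mei, which is 1 level below Keiko.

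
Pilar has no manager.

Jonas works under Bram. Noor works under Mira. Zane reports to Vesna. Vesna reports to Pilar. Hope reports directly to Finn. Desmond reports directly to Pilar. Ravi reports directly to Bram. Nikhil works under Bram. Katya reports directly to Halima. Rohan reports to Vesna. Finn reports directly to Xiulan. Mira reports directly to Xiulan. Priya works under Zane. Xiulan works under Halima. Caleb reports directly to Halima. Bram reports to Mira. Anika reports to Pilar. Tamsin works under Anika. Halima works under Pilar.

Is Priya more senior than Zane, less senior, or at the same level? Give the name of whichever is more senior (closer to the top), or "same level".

Priya is 3 levels below Pilar; Zane is 2. Zane is higher.

Zane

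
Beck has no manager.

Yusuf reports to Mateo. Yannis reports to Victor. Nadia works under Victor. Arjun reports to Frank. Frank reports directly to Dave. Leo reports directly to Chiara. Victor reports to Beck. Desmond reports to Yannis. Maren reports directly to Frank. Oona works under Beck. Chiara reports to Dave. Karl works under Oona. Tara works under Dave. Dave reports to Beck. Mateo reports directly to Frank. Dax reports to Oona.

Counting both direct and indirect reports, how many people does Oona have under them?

2

Oona directly manages Dax, Karl. Dax has no reports. Karl has no reports. So Oona's organization is 2 direct reports plus everyone under them: 1 + 1 = 2.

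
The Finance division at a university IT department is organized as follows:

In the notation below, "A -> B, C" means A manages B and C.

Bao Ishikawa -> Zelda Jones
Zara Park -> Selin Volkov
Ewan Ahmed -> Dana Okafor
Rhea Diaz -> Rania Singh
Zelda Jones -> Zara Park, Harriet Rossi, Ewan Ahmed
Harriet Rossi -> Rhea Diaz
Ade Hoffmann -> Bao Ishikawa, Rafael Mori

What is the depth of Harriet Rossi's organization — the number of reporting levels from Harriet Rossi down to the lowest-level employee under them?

2

The longest chain under Harriet Rossi runs Harriet Rossi → Rhea Diaz → Rania Singh, which is 2 levels below Harriet Rossi.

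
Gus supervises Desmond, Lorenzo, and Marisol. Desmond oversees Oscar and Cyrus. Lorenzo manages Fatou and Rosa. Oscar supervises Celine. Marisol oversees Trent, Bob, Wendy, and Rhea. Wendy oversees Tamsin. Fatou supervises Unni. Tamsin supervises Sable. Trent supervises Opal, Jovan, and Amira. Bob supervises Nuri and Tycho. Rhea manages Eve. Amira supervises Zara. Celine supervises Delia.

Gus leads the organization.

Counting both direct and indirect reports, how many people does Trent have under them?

Trent directly manages Opal, Amira, Jovan. Opal has no reports. Under Amira: Zara (1). Jovan has no reports. So Trent's organization is 3 direct reports plus everyone under them: 1 + 2 + 1 = 4.

4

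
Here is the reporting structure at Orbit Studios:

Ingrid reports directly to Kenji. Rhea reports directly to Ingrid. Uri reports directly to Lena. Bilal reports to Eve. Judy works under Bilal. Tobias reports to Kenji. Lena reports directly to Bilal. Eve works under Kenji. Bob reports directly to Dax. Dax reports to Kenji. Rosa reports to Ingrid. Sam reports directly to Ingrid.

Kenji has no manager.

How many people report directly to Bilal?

2

Bilal directly manages Lena, Judy. That is 2 direct reports.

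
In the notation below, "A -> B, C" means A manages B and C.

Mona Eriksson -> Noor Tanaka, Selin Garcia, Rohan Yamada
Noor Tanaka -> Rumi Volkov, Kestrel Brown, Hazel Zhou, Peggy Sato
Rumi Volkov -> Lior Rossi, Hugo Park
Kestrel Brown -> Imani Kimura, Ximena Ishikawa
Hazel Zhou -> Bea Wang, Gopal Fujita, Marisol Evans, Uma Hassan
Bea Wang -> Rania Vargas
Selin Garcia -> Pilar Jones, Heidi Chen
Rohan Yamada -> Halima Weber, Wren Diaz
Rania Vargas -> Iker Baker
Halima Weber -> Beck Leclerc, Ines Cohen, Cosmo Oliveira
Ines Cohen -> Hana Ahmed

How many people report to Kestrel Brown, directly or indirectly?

Kestrel Brown directly manages Imani Kimura, Ximena Ishikawa. Imani Kimura has no reports. Ximena Ishikawa has no reports. So Kestrel Brown's organization is 2 direct reports plus everyone under them: 1 + 1 = 2.

2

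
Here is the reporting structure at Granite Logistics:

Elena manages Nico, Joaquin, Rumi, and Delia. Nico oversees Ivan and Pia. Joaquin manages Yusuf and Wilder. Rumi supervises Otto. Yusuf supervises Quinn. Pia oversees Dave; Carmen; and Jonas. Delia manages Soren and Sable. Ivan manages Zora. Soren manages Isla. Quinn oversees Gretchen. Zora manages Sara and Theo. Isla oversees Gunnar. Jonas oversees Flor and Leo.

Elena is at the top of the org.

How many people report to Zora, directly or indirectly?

2

Zora directly manages Theo, Sara. Theo has no reports. Sara has no reports. So Zora's organization is 2 direct reports plus everyone under them: 1 + 1 = 2.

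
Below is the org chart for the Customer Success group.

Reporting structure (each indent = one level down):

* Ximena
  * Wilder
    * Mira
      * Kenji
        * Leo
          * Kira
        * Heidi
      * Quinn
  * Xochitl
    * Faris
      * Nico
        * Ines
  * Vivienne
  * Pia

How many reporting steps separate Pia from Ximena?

Chain from Pia up to Ximena: Pia → Ximena. That is 1 step up, so Pia is 1 level below Ximena.

1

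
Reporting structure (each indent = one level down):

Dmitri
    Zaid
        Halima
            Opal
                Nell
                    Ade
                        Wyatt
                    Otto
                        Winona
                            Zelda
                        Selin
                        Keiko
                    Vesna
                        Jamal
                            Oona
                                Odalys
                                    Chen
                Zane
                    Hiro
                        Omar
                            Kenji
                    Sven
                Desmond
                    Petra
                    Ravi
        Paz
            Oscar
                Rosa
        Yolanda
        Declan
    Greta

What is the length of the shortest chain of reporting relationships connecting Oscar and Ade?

Oscar is 2 levels below Zaid, and Ade is 4 levels below Zaid (their lowest common manager). The shortest path runs up from Oscar to Zaid and back down to Ade: 2 + 4 = 6 links.

6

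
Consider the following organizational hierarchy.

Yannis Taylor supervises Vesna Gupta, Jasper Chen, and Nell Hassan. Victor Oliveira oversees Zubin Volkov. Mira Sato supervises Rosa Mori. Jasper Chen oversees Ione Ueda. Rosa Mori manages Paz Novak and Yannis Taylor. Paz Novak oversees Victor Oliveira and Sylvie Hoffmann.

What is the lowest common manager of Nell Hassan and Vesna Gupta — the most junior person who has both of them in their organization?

Nell Hassan's chain of managers is Yannis Taylor, Rosa Mori, Mira Sato. Vesna Gupta's chain of managers is Yannis Taylor, Rosa Mori, Mira Sato. The first manager that appears in both chains is Yannis Taylor.

Yannis Taylor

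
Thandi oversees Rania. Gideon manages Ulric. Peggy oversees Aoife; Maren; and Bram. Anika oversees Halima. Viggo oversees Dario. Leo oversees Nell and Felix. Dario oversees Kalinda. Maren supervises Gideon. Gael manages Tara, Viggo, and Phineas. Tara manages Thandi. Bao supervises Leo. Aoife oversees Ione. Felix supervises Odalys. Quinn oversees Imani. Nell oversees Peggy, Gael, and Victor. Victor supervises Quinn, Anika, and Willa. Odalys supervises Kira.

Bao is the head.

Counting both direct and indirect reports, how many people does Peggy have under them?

6

Peggy directly manages Aoife, Maren, Bram. Under Aoife: Ione (1). Under Maren: Gideon, Ulric (2). Bram has no reports. So Peggy's organization is 3 direct reports plus everyone under them: 2 + 3 + 1 = 6.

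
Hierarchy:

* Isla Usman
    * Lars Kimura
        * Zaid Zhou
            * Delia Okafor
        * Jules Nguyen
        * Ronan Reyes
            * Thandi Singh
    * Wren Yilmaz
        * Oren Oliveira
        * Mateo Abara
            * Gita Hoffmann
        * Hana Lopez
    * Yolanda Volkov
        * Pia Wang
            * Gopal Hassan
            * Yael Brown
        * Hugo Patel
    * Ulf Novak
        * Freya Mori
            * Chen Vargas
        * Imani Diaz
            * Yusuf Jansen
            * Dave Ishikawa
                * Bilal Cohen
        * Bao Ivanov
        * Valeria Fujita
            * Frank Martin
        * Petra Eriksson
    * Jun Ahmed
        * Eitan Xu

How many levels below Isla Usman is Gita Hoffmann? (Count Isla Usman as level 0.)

Chain from Gita Hoffmann up to Isla Usman: Gita Hoffmann → Mateo Abara → Wren Yilmaz → Isla Usman. That is 3 steps up, so Gita Hoffmann is 3 levels below Isla Usman.

3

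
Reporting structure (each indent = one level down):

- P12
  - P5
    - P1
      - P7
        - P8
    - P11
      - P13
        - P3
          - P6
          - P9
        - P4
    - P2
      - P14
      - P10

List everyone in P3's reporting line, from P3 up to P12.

P3 reports to P13. P13 reports to P11. P11 reports to P5. P5 reports to P12. P12 is at the top.

P3 -> P13 -> P11 -> P5 -> P12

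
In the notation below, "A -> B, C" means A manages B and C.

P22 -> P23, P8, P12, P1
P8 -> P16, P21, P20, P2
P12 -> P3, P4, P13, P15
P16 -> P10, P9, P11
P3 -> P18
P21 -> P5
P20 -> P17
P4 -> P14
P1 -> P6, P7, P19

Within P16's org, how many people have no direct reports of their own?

The people in P16's organization with no one reporting to them are P11, P9, P10. That is 3.

3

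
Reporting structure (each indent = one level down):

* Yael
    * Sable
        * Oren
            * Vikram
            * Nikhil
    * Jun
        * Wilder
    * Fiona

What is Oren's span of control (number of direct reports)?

Oren directly manages Vikram, Nikhil. That is 2 direct reports.

2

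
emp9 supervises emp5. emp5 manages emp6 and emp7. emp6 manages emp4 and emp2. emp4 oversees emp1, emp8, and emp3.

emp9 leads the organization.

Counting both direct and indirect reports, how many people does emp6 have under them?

5

emp6 directly manages emp4, emp2. Under emp4: emp3, emp8, emp1 (3). emp2 has no reports. So emp6's organization is 2 direct reports plus everyone under them: 4 + 1 = 5.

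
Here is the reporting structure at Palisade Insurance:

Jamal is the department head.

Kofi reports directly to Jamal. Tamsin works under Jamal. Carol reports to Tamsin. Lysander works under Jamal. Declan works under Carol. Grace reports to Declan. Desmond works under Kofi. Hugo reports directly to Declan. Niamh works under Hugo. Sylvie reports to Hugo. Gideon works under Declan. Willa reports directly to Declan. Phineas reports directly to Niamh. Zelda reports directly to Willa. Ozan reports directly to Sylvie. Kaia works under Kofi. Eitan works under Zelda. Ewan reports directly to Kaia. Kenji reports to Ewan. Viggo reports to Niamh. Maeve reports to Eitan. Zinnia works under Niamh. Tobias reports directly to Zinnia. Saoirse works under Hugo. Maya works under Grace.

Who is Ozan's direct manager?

Ozan reports directly to Sylvie.

Sylvie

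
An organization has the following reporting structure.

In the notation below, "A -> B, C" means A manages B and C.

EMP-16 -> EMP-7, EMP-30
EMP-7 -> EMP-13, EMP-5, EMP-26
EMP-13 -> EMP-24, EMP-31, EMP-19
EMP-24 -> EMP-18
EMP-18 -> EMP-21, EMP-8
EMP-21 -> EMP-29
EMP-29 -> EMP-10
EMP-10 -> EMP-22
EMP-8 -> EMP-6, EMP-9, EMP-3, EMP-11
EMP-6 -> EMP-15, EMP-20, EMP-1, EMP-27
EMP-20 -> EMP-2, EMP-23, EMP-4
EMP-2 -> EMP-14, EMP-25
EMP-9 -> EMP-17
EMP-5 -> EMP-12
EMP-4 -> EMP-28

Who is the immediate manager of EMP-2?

EMP-2 reports directly to EMP-20.

EMP-20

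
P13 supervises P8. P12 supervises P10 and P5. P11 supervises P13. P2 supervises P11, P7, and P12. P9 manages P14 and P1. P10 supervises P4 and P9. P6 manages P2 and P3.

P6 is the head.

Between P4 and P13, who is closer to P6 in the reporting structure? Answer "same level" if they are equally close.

P13

P4 is 4 levels below P6; P13 is 3. P13 is higher.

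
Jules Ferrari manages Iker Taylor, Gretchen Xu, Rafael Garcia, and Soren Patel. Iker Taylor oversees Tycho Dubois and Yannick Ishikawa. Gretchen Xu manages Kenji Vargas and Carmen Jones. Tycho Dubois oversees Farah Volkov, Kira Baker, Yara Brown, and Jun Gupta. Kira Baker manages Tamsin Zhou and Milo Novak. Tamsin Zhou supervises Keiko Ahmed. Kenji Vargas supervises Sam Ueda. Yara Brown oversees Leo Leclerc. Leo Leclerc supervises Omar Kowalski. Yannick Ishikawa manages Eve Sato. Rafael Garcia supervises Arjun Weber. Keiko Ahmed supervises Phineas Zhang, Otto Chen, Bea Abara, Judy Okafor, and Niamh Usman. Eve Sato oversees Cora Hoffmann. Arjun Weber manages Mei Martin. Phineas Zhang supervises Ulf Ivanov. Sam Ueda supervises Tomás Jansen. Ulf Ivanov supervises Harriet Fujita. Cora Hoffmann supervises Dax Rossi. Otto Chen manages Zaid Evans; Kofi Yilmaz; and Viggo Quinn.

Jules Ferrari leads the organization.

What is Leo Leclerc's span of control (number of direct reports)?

1

Leo Leclerc directly manages Omar Kowalski. That is 1 direct report.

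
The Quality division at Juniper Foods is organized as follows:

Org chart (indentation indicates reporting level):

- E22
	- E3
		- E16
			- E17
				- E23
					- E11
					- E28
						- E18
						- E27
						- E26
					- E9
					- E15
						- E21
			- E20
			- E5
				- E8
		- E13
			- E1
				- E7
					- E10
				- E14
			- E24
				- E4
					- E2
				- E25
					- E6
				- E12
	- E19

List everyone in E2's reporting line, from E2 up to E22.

E2 reports to E4. E4 reports to E24. E24 reports to E13. E13 reports to E3. E3 reports to E22. E22 is at the top.

E2 -> E4 -> E24 -> E13 -> E3 -> E22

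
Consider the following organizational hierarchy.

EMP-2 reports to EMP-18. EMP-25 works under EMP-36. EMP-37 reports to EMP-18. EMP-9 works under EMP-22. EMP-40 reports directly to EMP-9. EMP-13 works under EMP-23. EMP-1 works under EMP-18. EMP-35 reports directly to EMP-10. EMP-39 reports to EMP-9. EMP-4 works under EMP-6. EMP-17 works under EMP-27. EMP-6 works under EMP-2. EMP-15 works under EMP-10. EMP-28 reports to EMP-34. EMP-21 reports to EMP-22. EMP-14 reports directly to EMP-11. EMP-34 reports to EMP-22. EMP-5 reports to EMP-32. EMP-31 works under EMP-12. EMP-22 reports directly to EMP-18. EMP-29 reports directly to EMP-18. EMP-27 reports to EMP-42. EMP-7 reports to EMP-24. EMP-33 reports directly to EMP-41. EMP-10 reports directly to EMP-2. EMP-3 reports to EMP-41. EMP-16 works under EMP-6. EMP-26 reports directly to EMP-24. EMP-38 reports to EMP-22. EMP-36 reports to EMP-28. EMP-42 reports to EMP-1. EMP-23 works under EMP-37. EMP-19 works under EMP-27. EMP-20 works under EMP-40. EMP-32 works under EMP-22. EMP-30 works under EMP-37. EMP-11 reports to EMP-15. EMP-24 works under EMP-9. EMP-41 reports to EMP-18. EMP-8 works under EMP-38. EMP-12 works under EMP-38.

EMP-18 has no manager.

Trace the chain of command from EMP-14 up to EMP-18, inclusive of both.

EMP-14 reports to EMP-11. EMP-11 reports to EMP-15. EMP-15 reports to EMP-10. EMP-10 reports to EMP-2. EMP-2 reports to EMP-18. EMP-18 is at the top.

EMP-14 -> EMP-11 -> EMP-15 -> EMP-10 -> EMP-2 -> EMP-18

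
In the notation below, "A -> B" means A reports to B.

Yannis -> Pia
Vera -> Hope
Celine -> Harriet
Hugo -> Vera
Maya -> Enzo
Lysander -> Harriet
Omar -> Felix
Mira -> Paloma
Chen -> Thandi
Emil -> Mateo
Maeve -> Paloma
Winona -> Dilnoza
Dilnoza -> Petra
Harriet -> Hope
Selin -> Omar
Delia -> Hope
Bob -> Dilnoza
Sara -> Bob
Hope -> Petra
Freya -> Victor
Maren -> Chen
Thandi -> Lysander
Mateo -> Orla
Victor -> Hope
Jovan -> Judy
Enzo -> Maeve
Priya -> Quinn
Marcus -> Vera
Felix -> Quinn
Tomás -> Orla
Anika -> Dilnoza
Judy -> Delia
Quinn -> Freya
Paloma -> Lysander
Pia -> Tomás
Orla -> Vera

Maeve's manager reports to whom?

Maeve reports to Paloma, and Paloma reports to Lysander. So Maeve's skip-level manager is Lysander.

Lysander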